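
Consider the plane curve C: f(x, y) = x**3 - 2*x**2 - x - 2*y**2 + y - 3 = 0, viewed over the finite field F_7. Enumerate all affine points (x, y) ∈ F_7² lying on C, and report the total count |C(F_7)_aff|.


Affine F_7-points: {(3, 5), (3, 6)}; count = 2.

For each of the 49 pairs (x, y) ∈ F_7², evaluate f(x, y) mod 7. Record the zeros.
  x = 0: [0↦4, 1↦3, 2↦5, 3↦3, 4↦4, 5↦1, 6↦1]  zeros at y ∈ ∅
  x = 1: [0↦2, 1↦1, 2↦3, 3↦1, 4↦2, 5↦6, 6↦6]  zeros at y ∈ ∅
  x = 2: [0↦2, 1↦1, 2↦3, 3↦1, 4↦2, 5↦6, 6↦6]  zeros at y ∈ ∅
  x = 3: [0↦3, 1↦2, 2↦4, 3↦2, 4↦3, 5↦0, 6↦0]  zeros at y ∈ {5, 6}
  x = 4: [0↦4, 1↦3, 2↦5, 3↦3, 4↦4, 5↦1, 6↦1]  zeros at y ∈ ∅
  x = 5: [0↦4, 1↦3, 2↦5, 3↦3, 4↦4, 5↦1, 6↦1]  zeros at y ∈ ∅
  x = 6: [0↦2, 1↦1, 2↦3, 3↦1, 4↦2, 5↦6, 6↦6]  zeros at y ∈ ∅
Collecting zeros: affine points = {(3, 5), (3, 6)}.
Total count |C(F_7)_aff| = 2.


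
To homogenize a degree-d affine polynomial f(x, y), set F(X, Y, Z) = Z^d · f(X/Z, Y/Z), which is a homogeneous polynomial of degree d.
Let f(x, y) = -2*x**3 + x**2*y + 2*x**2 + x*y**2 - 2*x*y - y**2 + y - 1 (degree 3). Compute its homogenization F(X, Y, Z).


F(X, Y, Z) = -2*X**3 + X**2*Y + 2*X**2*Z + X*Y**2 - 2*X*Y*Z - Y**2*Z + Y*Z**2 - Z**3

deg(f) = 3.
Substitute x = X/Z, y = Y/Z into f, then multiply by Z^3.
  monomial -2·x^3·y^0 ↦ -2·X^3·Y^0·Z^0.
  monomial 1·x^2·y^1 ↦ 1·X^2·Y^1·Z^0.
  monomial 2·x^2·y^0 ↦ 2·X^2·Y^0·Z^1.
  monomial 1·x^1·y^2 ↦ 1·X^1·Y^2·Z^0.
  monomial -2·x^1·y^1 ↦ -2·X^1·Y^1·Z^1.
  monomial -1·x^0·y^2 ↦ -1·X^0·Y^2·Z^1.
  monomial 1·x^0·y^1 ↦ 1·X^0·Y^1·Z^2.
  monomial -1·x^0·y^0 ↦ -1·X^0·Y^0·Z^3.
Collecting: F(X, Y, Z) = -2*X**3 + X**2*Y + 2*X**2*Z + X*Y**2 - 2*X*Y*Z - Y**2*Z + Y*Z**2 - Z**3.


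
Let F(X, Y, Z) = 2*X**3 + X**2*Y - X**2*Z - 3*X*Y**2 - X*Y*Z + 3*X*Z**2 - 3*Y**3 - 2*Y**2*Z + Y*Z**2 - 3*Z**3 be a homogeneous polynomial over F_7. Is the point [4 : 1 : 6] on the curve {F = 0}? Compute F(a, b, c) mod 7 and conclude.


F(4,1,6) ≡ 6 (mod 7); P is NOT on the curve.

Evaluate F(4, 1, 6) term-by-term (mod 7).
  2*X**3 ↦ 2·64·1·1 = 128
  X**2*Y ↦ 1·16·1·1 = 16
  -X**2*Z ↦ -1·16·1·6 = -96
  -3*X*Y**2 ↦ -3·4·1·1 = -12
  -X*Y*Z ↦ -1·4·1·6 = -24
  3*X*Z**2 ↦ 3·4·1·36 = 432
  -3*Y**3 ↦ -3·1·1·1 = -3
  -2*Y**2*Z ↦ -2·1·1·6 = -12
  Y*Z**2 ↦ 1·1·1·36 = 36
  -3*Z**3 ↦ -3·1·1·216 = -648
Sum: F(4, 1, 6) = (128) + (16) + (-96) + (-12) + (-24) + (432) + (-3) + (-12) + (36) + (-648) = -183.
Reducing mod 7: -183 ≡ 6 (mod 7).
Since F(a, b, c) ≡ 6 ≠ 0 (mod 7), P does NOT lie on the curve.


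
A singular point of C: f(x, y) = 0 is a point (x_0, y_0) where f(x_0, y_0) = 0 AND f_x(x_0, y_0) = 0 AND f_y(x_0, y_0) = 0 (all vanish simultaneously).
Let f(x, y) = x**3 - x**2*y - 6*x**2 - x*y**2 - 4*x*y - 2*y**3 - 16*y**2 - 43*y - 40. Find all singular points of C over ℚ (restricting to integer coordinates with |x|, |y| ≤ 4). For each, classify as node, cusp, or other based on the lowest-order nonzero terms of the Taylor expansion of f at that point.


Singular points: {(1, -3)}; classification: cusp.

Compute partial derivatives:
  f_x = 3*x**2 - 2*x*y - 12*x - y**2 - 4*y.
  f_y = -x**2 - 2*x*y - 4*x - 6*y**2 - 32*y - 43.
Scan x_0 ∈ {−4, ..., 4}. For each x_0, f_y(x_0, y) is a polynomial in y; find its integer roots y ∈ {−4, ..., 4}, then test f_x and f at those candidates.
  x = -4: f_y(-4, y) = -6*y**2 - 24*y - 43; no integer root y with |y| ≤ 4.
  x = -3: f_y(-3, y) = -6*y**2 - 26*y - 40; no integer root y with |y| ≤ 4.
  x = -2: f_y(-2, y) = -6*y**2 - 28*y - 39; no integer root y with |y| ≤ 4.
  x = -1: f_y(-1, y) = -6*y**2 - 30*y - 40; no integer root y with |y| ≤ 4.
  x = 0: f_y(0, y) = -6*y**2 - 32*y - 43; no integer root y with |y| ≤ 4.
  x = 1: f_y(1, y) = -6*y**2 - 34*y - 48; vanishes at y ∈ {-3}. (1, -3): f_x = 0, f = 0 — SINGULAR.
  x = 2: f_y(2, y) = -6*y**2 - 36*y - 55; no integer root y with |y| ≤ 4.
  x = 3: f_y(3, y) = -6*y**2 - 38*y - 64; no integer root y with |y| ≤ 4.
  x = 4: f_y(4, y) = -6*y**2 - 40*y - 75; no integer root y with |y| ≤ 4.
Only singular point on the grid: (1, -3).
Classify: substitute x = 1 + u, y = -3 + v and expand: f = u**3 - u**2*v - u*v**2 - 2*v**3 + v**2.
No constant or linear terms (consistent with a singular point). Quadratic part: v**2. Cubic part: u**3 - u**2*v - u*v**2 - 2*v**3.
The quadratic part v**2 is a perfect square, so there is a single (double) tangent line v = 0, i.e. y = -3. Restricting the cubic part to that line (v = 0) leaves u**3 ≠ 0, so f is not divisible by v and the branch is v² ≈ -u**3 to lowest order — this is a cusp.
Classification: cusp.


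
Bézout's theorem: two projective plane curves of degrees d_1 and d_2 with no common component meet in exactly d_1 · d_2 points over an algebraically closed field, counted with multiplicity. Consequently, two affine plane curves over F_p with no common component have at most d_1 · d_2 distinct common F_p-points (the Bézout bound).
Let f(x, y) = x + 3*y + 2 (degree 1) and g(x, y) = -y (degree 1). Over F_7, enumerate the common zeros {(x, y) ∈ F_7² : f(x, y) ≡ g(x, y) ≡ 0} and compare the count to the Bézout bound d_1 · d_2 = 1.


Common zeros: {(5, 0)}; count = 1; Bézout bound = 1.

deg(f) = 1, deg(g) = 1, so Bézout bound = 1.
Scan x ∈ F_7. For each x, list the y ∈ F_7 with f(x, y) ≡ 0 and those with g(x, y) ≡ 0 (mod 7); the common zeros in that column are the intersection.
  x = 0: f ≡ 0 at y ∈ {4}; g ≡ 0 at y ∈ {0}; common: ∅.
  x = 1: f ≡ 0 at y ∈ {6}; g ≡ 0 at y ∈ {0}; common: ∅.
  x = 2: f ≡ 0 at y ∈ {1}; g ≡ 0 at y ∈ {0}; common: ∅.
  x = 3: f ≡ 0 at y ∈ {3}; g ≡ 0 at y ∈ {0}; common: ∅.
  x = 4: f ≡ 0 at y ∈ {5}; g ≡ 0 at y ∈ {0}; common: ∅.
  x = 5: f ≡ 0 at y ∈ {0}; g ≡ 0 at y ∈ {0}; common: {0}.
  x = 6: f ≡ 0 at y ∈ {2}; g ≡ 0 at y ∈ {0}; common: ∅.
Collecting: common zeros = {(5, 0)}, so the count is 1.
Comparison with the Bézout bound: 1 ≤ 1 = deg(f)·deg(g), as expected for curves with no common component (the bound is attained).


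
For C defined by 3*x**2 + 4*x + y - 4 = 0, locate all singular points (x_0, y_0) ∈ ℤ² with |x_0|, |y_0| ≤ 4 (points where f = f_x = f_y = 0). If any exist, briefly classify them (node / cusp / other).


No singular points in the scanned grid; C is smooth there.

Compute partial derivatives:
  f_x = 6*x + 4.
  f_y = 1.
f_y = 1 is a nonzero constant, so f_y never vanishes: no point (x, y) can satisfy f = f_x = f_y = 0. In particular no (x, y) ∈ {−4, ..., 4}² is singular; the curve is smooth.


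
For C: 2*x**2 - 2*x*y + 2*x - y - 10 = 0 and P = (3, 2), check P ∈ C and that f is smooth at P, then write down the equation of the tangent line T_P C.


Tangent line at P: 10*x - 7*y - 16 = 0.

Step 1: f(3, 2) = 0, so P lies on C.
Step 2: partial derivatives
  f_x(x, y) = 4*x - 2*y + 2, f_y(x, y) = -2*x - 1.
  f_x(P) = 10, f_y(P) = -7 (gradient nonzero, so P is smooth).
Step 3: tangent line at P: 10·(x − 3) + -7·(y − 2) = 0.
Expanding: 10*x - 7*y - 16 = 0.


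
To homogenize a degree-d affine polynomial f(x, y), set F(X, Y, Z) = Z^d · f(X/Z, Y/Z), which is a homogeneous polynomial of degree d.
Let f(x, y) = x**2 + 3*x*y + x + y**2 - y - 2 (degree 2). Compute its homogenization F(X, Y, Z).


F(X, Y, Z) = X**2 + 3*X*Y + X*Z + Y**2 - Y*Z - 2*Z**2

deg(f) = 2.
Substitute x = X/Z, y = Y/Z into f, then multiply by Z^2.
  monomial 1·x^2·y^0 ↦ 1·X^2·Y^0·Z^0.
  monomial 3·x^1·y^1 ↦ 3·X^1·Y^1·Z^0.
  monomial 1·x^1·y^0 ↦ 1·X^1·Y^0·Z^1.
  monomial 1·x^0·y^2 ↦ 1·X^0·Y^2·Z^0.
  monomial -1·x^0·y^1 ↦ -1·X^0·Y^1·Z^1.
  monomial -2·x^0·y^0 ↦ -2·X^0·Y^0·Z^2.
Collecting: F(X, Y, Z) = X**2 + 3*X*Y + X*Z + Y**2 - Y*Z - 2*Z**2.


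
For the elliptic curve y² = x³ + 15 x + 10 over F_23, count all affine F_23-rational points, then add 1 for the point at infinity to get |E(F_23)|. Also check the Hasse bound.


Affine points = {(1, 7), (1, 16), (2, 5), (2, 18), (3, 6), (3, 17), (5, 7), (5, 16), (9, 0), (12, 3), (12, 20), (17, 7), (17, 16), (19, 1), (19, 22), (21, 8), (21, 15)}; affine count = 17; |E(F_23)| = 18.

Discriminant check: Δ ∝ 4a³ + 27b² = 4·15³ + 27·10² = 4·3375 + 27·100 ≡ 8 (mod 23). Nonzero ⇒ E is nonsingular.
For each x ∈ F_23, compute rhs = x³ + 15·x + 10 mod 23, then count y ∈ F_23 with y² ≡ rhs.
  x = 0: rhs = 10, matching y values: none (0 points).
  x = 1: rhs = 3, matching y values: 7, 16 (2 points).
  x = 2: rhs = 2, matching y values: 5, 18 (2 points).
  x = 3: rhs = 13, matching y values: 6, 17 (2 points).
  x = 4: rhs = 19, matching y values: none (0 points).
  x = 5: rhs = 3, matching y values: 7, 16 (2 points).
  x = 6: rhs = 17, matching y values: none (0 points).
  x = 7: rhs = 21, matching y values: none (0 points).
  x = 8: rhs = 21, matching y values: none (0 points).
  x = 9: rhs = 0, matching y values: 0 (1 points).
  x = 10: rhs = 10, matching y values: none (0 points).
  x = 11: rhs = 11, matching y values: none (0 points).
  x = 12: rhs = 9, matching y values: 3, 20 (2 points).
  x = 13: rhs = 10, matching y values: none (0 points).
  x = 14: rhs = 20, matching y values: none (0 points).
  x = 15: rhs = 22, matching y values: none (0 points).
  x = 16: rhs = 22, matching y values: none (0 points).
  x = 17: rhs = 3, matching y values: 7, 16 (2 points).
  x = 18: rhs = 17, matching y values: none (0 points).
  x = 19: rhs = 1, matching y values: 1, 22 (2 points).
  x = 20: rhs = 7, matching y values: none (0 points).
  x = 21: rhs = 18, matching y values: 8, 15 (2 points).
  x = 22: rhs = 17, matching y values: none (0 points).
Total affine count: 17.
Full point count |E(F_23)| = 17 + 1 = 18.
Hasse bound: |18 − (23+1)| = |-6| = 6 ≤ 2√23 ≈ 9.5917 ✓.


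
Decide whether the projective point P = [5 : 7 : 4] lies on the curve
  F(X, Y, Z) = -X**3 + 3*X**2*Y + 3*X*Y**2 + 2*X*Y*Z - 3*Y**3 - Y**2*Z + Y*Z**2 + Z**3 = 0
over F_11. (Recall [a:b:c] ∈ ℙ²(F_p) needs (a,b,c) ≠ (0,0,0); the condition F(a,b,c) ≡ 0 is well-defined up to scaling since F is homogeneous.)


F(5,7,4) ≡ 3 (mod 11); P is NOT on the curve.

Evaluate F(5, 7, 4) term-by-term (mod 11).
  -X**3 ↦ -1·125·1·1 = -125
  3*X**2*Y ↦ 3·25·7·1 = 525
  3*X*Y**2 ↦ 3·5·49·1 = 735
  2*X*Y*Z ↦ 2·5·7·4 = 280
  -3*Y**3 ↦ -3·1·343·1 = -1029
  -Y**2*Z ↦ -1·1·49·4 = -196
  Y*Z**2 ↦ 1·1·7·16 = 112
  Z**3 ↦ 1·1·1·64 = 64
Sum: F(5, 7, 4) = (-125) + (525) + (735) + (280) + (-1029) + (-196) + (112) + (64) = 366.
Reducing mod 11: 366 ≡ 3 (mod 11).
Since F(a, b, c) ≡ 3 ≠ 0 (mod 11), P does NOT lie on the curve.


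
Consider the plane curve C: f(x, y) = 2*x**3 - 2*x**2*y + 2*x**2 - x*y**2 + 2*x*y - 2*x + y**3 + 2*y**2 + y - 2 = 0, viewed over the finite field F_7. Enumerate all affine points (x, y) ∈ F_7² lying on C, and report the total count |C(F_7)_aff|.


Affine F_7-points: {(0, 4), (1, 0), (1, 2), (1, 4), (2, 4), (3, 3), (4, 1), (6, 0), (6, 2)}; count = 9.

For each of the 49 pairs (x, y) ∈ F_7², evaluate f(x, y) mod 7. Record the zeros.
  x = 0: [0↦5, 1↦2, 2↦2, 3↦4, 4↦0, 5↦3, 6↦5]  zeros at y ∈ {4}
  x = 1: [0↦0, 1↦3, 2↦0, 3↦4, 4↦0, 5↦1, 6↦6]  zeros at y ∈ {0, 2, 4}
  x = 2: [0↦4, 1↦2, 2↦6, 3↦1, 4↦0, 5↦2, 6↦6]  zeros at y ∈ {4}
  x = 3: [0↦1, 1↦4, 2↦4, 3↦0, 4↦5, 5↦4, 6↦3]  zeros at y ∈ {3}
  x = 4: [0↦3, 1↦0, 2↦6, 3↦6, 4↦6, 5↦5, 6↦2]  zeros at y ∈ {1}
  x = 5: [0↦1, 1↦2, 2↦3, 3↦3, 4↦1, 5↦3, 6↦1]  zeros at y ∈ ∅
  x = 6: [0↦0, 1↦1, 2↦0, 3↦3, 4↦2, 5↦3, 6↦5]  zeros at y ∈ {0, 2}
Collecting zeros: affine points = {(0, 4), (1, 0), (1, 2), (1, 4), (2, 4), (3, 3), (4, 1), (6, 0), (6, 2)}.
Total count |C(F_7)_aff| = 9.


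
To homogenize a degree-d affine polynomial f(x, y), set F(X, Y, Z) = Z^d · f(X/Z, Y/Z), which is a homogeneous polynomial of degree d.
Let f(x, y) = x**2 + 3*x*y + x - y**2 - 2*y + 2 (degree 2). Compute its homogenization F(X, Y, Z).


F(X, Y, Z) = X**2 + 3*X*Y + X*Z - Y**2 - 2*Y*Z + 2*Z**2

deg(f) = 2.
Substitute x = X/Z, y = Y/Z into f, then multiply by Z^2.
  monomial 1·x^2·y^0 ↦ 1·X^2·Y^0·Z^0.
  monomial 3·x^1·y^1 ↦ 3·X^1·Y^1·Z^0.
  monomial 1·x^1·y^0 ↦ 1·X^1·Y^0·Z^1.
  monomial -1·x^0·y^2 ↦ -1·X^0·Y^2·Z^0.
  monomial -2·x^0·y^1 ↦ -2·X^0·Y^1·Z^1.
  monomial 2·x^0·y^0 ↦ 2·X^0·Y^0·Z^2.
Collecting: F(X, Y, Z) = X**2 + 3*X*Y + X*Z - Y**2 - 2*Y*Z + 2*Z**2.


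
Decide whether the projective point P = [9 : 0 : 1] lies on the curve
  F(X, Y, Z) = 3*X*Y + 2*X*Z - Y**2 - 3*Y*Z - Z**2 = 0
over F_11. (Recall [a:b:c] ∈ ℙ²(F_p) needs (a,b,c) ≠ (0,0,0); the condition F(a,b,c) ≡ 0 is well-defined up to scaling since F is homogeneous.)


F(9,0,1) ≡ 6 (mod 11); P is NOT on the curve.

Evaluate F(9, 0, 1) term-by-term (mod 11).
  3*X*Y ↦ 3·9·0·1 = 0
  2*X*Z ↦ 2·9·1·1 = 18
  -Y**2 ↦ -1·1·0·1 = 0
  -3*Y*Z ↦ -3·1·0·1 = 0
  -Z**2 ↦ -1·1·1·1 = -1
Sum: F(9, 0, 1) = (0) + (18) + (0) + (0) + (-1) = 17.
Reducing mod 11: 17 ≡ 6 (mod 11).
Since F(a, b, c) ≡ 6 ≠ 0 (mod 11), P does NOT lie on the curve.


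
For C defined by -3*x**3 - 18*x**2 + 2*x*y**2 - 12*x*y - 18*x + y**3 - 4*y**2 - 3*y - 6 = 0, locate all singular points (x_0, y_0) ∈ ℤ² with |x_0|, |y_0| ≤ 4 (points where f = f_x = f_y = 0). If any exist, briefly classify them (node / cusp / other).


Singular points: {(-2, 3)}; classification: cusp.

Compute partial derivatives:
  f_x = -9*x**2 - 36*x + 2*y**2 - 12*y - 18.
  f_y = 4*x*y - 12*x + 3*y**2 - 8*y - 3.
Scan x_0 ∈ {−4, ..., 4}. For each x_0, f_y(x_0, y) is a polynomial in y; find its integer roots y ∈ {−4, ..., 4}, then test f_x and f at those candidates.
  x = -4: f_y(-4, y) = 3*y**2 - 24*y + 45; vanishes at y ∈ {3}. (-4, 3): f_x = -36 ≠ 0.
  x = -3: f_y(-3, y) = 3*y**2 - 20*y + 33; vanishes at y ∈ {3}. (-3, 3): f_x = -9 ≠ 0.
  x = -2: f_y(-2, y) = 3*y**2 - 16*y + 21; vanishes at y ∈ {3}. (-2, 3): f_x = 0, f = 0 — SINGULAR.
  x = -1: f_y(-1, y) = 3*y**2 - 12*y + 9; vanishes at y ∈ {1, 3}. (-1, 1): f_x = -1 ≠ 0; (-1, 3): f_x = -9 ≠ 0.
  x = 0: f_y(0, y) = 3*y**2 - 8*y - 3; vanishes at y ∈ {3}. (0, 3): f_x = -36 ≠ 0.
  x = 1: f_y(1, y) = 3*y**2 - 4*y - 15; vanishes at y ∈ {3}. (1, 3): f_x = -81 ≠ 0.
  x = 2: f_y(2, y) = 3*y**2 - 27; vanishes at y ∈ {-3, 3}. (2, -3): f_x = -72 ≠ 0; (2, 3): f_x = -144 ≠ 0.
  x = 3: f_y(3, y) = 3*y**2 + 4*y - 39; vanishes at y ∈ {3}. (3, 3): f_x = -225 ≠ 0.
  x = 4: f_y(4, y) = 3*y**2 + 8*y - 51; vanishes at y ∈ {3}. (4, 3): f_x = -324 ≠ 0.
Only singular point on the grid: (-2, 3).
Classify: substitute x = -2 + u, y = 3 + v and expand: f = -3*u**3 + 2*u*v**2 + v**3 + v**2.
No constant or linear terms (consistent with a singular point). Quadratic part: v**2. Cubic part: -3*u**3 + 2*u*v**2 + v**3.
The quadratic part v**2 is a perfect square, so there is a single (double) tangent line v = 0, i.e. y = 3. Restricting the cubic part to that line (v = 0) leaves -3*u**3 ≠ 0, so f is not divisible by v and the branch is v² ≈ 3*u**3 to lowest order — this is a cusp.
Classification: cusp.


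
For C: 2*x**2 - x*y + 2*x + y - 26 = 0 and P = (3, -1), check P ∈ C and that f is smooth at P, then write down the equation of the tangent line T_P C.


Tangent line at P: 15*x - 2*y - 47 = 0.

Step 1: f(3, -1) = 0, so P lies on C.
Step 2: partial derivatives
  f_x(x, y) = 4*x - y + 2, f_y(x, y) = 1 - x.
  f_x(P) = 15, f_y(P) = -2 (gradient nonzero, so P is smooth).
Step 3: tangent line at P: 15·(x − 3) + -2·(y − -1) = 0.
Expanding: 15*x - 2*y - 47 = 0.


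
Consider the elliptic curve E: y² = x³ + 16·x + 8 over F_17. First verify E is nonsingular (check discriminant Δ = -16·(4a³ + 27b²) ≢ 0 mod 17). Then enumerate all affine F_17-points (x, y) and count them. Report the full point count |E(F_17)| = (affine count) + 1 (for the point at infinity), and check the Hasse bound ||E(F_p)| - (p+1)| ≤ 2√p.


Affine points = {(0, 5), (0, 12), (1, 5), (1, 12), (3, 7), (3, 10), (4, 0), (5, 3), (5, 14), (7, 2), (7, 15), (8, 6), (8, 11), (11, 6), (11, 11), (13, 4), (13, 13), (14, 1), (14, 16), (15, 6), (15, 11), (16, 5), (16, 12)}; affine count = 23; |E(F_17)| = 24.

Discriminant check: Δ ∝ 4a³ + 27b² = 4·16³ + 27·8² = 4·4096 + 27·64 ≡ 7 (mod 17). Nonzero ⇒ E is nonsingular.
For each x ∈ F_17, compute rhs = x³ + 16·x + 8 mod 17, then count y ∈ F_17 with y² ≡ rhs.
  x = 0: rhs = 8, matching y values: 5, 12 (2 points).
  x = 1: rhs = 8, matching y values: 5, 12 (2 points).
  x = 2: rhs = 14, matching y values: none (0 points).
  x = 3: rhs = 15, matching y values: 7, 10 (2 points).
  x = 4: rhs = 0, matching y values: 0 (1 points).
  x = 5: rhs = 9, matching y values: 3, 14 (2 points).
  x = 6: rhs = 14, matching y values: none (0 points).
  x = 7: rhs = 4, matching y values: 2, 15 (2 points).
  x = 8: rhs = 2, matching y values: 6, 11 (2 points).
  x = 9: rhs = 14, matching y values: none (0 points).
  x = 10: rhs = 12, matching y values: none (0 points).
  x = 11: rhs = 2, matching y values: 6, 11 (2 points).
  x = 12: rhs = 7, matching y values: none (0 points).
  x = 13: rhs = 16, matching y values: 4, 13 (2 points).
  x = 14: rhs = 1, matching y values: 1, 16 (2 points).
  x = 15: rhs = 2, matching y values: 6, 11 (2 points).
  x = 16: rhs = 8, matching y values: 5, 12 (2 points).
Total affine count: 23.
Full point count |E(F_17)| = 23 + 1 = 24.
Hasse bound: |24 − (17+1)| = |6| = 6 ≤ 2√17 ≈ 8.2462 ✓.


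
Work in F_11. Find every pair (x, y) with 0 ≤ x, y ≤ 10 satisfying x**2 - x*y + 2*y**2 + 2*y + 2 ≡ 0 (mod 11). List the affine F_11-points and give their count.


Affine F_11-points: {(3, 0), (3, 6), (4, 2), (4, 10), (6, 3), (6, 10), (8, 0), (8, 3), (9, 2), (9, 7)}; count = 10.

For each of the 121 pairs (x, y) ∈ F_11², evaluate f(x, y) mod 11. Record the zeros.
  x = 0: [0↦2, 1↦6, 2↦3, 3↦4, 4↦9, 5↦7, 6↦9, 7↦4, 8↦3, 9↦6, 10↦2]  zeros at y ∈ ∅
  x = 1: [0↦3, 1↦6, 2↦2, 3↦2, 4↦6, 5↦3, 6↦4, 7↦9, 8↦7, 9↦9, 10↦4]  zeros at y ∈ ∅
  x = 2: [0↦6, 1↦8, 2↦3, 3↦2, 4↦5, 5↦1, 6↦1, 7↦5, 8↦2, 9↦3, 10↦8]  zeros at y ∈ ∅
  x = 3: [0↦0, 1↦1, 2↦6, 3↦4, 4↦6, 5↦1, 6↦0, 7↦3, 8↦10, 9↦10, 10↦3]  zeros at y ∈ {0, 6}
  x = 4: [0↦7, 1↦7, 2↦0, 3↦8, 4↦9, 5↦3, 6↦1, 7↦3, 8↦9, 9↦8, 10↦0]  zeros at y ∈ {2, 10}
  x = 5: [0↦5, 1↦4, 2↦7, 3↦3, 4↦3, 5↦7, 6↦4, 7↦5, 8↦10, 9↦8, 10↦10]  zeros at y ∈ ∅
  x = 6: [0↦5, 1↦3, 2↦5, 3↦0, 4↦10, 5↦2, 6↦9, 7↦9, 8↦2, 9↦10, 10↦0]  zeros at y ∈ {3, 10}
  x = 7: [0↦7, 1↦4, 2↦5, 3↦10, 4↦8, 5↦10, 6↦5, 7↦4, 8↦7, 9↦3, 10↦3]  zeros at y ∈ ∅
  x = 8: [0↦0, 1↦7, 2↦7, 3↦0, 4↦8, 5↦9, 6↦3, 7↦1, 8↦3, 9↦9, 10↦8]  zeros at y ∈ {0, 3}
  x = 9: [0↦6, 1↦1, 2↦0, 3↦3, 4↦10, 5↦10, 6↦3, 7↦0, 8↦1, 9↦6, 10↦4]  zeros at y ∈ {2, 7}
  x = 10: [0↦3, 1↦8, 2↦6, 3↦8, 4↦3, 5↦2, 6↦5, 7↦1, 8↦1, 9↦5, 10↦2]  zeros at y ∈ ∅
Collecting zeros: affine points = {(3, 0), (3, 6), (4, 2), (4, 10), (6, 3), (6, 10), (8, 0), (8, 3), (9, 2), (9, 7)}.
Total count |C(F_11)_aff| = 10.


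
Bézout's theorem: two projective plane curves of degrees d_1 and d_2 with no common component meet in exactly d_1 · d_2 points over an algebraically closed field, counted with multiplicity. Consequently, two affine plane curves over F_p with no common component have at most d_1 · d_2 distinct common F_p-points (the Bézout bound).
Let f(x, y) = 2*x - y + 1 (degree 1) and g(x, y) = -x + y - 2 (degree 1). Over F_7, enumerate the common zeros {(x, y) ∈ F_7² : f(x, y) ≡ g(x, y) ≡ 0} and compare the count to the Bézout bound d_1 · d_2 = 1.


Common zeros: {(1, 3)}; count = 1; Bézout bound = 1.

deg(f) = 1, deg(g) = 1, so Bézout bound = 1.
Scan x ∈ F_7. For each x, list the y ∈ F_7 with f(x, y) ≡ 0 and those with g(x, y) ≡ 0 (mod 7); the common zeros in that column are the intersection.
  x = 0: f ≡ 0 at y ∈ {1}; g ≡ 0 at y ∈ {2}; common: ∅.
  x = 1: f ≡ 0 at y ∈ {3}; g ≡ 0 at y ∈ {3}; common: {3}.
  x = 2: f ≡ 0 at y ∈ {5}; g ≡ 0 at y ∈ {4}; common: ∅.
  x = 3: f ≡ 0 at y ∈ {0}; g ≡ 0 at y ∈ {5}; common: ∅.
  x = 4: f ≡ 0 at y ∈ {2}; g ≡ 0 at y ∈ {6}; common: ∅.
  x = 5: f ≡ 0 at y ∈ {4}; g ≡ 0 at y ∈ {0}; common: ∅.
  x = 6: f ≡ 0 at y ∈ {6}; g ≡ 0 at y ∈ {1}; common: ∅.
Collecting: common zeros = {(1, 3)}, so the count is 1.
Comparison with the Bézout bound: 1 ≤ 1 = deg(f)·deg(g), as expected for curves with no common component (the bound is attained).


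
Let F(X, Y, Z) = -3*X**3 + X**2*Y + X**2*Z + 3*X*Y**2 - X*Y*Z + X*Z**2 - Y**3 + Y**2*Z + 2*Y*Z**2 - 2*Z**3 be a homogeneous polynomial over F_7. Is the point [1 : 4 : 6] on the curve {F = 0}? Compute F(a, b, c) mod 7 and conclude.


F(1,4,6) ≡ 4 (mod 7); P is NOT on the curve.

Evaluate F(1, 4, 6) term-by-term (mod 7).
  -3*X**3 ↦ -3·1·1·1 = -3
  X**2*Y ↦ 1·1·4·1 = 4
  X**2*Z ↦ 1·1·1·6 = 6
  3*X*Y**2 ↦ 3·1·16·1 = 48
  -X*Y*Z ↦ -1·1·4·6 = -24
  X*Z**2 ↦ 1·1·1·36 = 36
  -Y**3 ↦ -1·1·64·1 = -64
  Y**2*Z ↦ 1·1·16·6 = 96
  2*Y*Z**2 ↦ 2·1·4·36 = 288
  -2*Z**3 ↦ -2·1·1·216 = -432
Sum: F(1, 4, 6) = (-3) + (4) + (6) + (48) + (-24) + (36) + (-64) + (96) + (288) + (-432) = -45.
Reducing mod 7: -45 ≡ 4 (mod 7).
Since F(a, b, c) ≡ 4 ≠ 0 (mod 7), P does NOT lie on the curve.


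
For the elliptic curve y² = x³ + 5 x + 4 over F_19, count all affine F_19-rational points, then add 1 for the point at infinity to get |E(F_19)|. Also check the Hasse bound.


Affine points = {(0, 2), (0, 17), (8, 9), (8, 10), (10, 3), (10, 16), (12, 5), (12, 14), (13, 9), (13, 10), (14, 5), (14, 14), (16, 0), (17, 9), (17, 10), (18, 6), (18, 13)}; affine count = 17; |E(F_19)| = 18.

Discriminant check: Δ ∝ 4a³ + 27b² = 4·5³ + 27·4² = 4·125 + 27·16 ≡ 1 (mod 19). Nonzero ⇒ E is nonsingular.
For each x ∈ F_19, compute rhs = x³ + 5·x + 4 mod 19, then count y ∈ F_19 with y² ≡ rhs.
  x = 0: rhs = 4, matching y values: 2, 17 (2 points).
  x = 1: rhs = 10, matching y values: none (0 points).
  x = 2: rhs = 3, matching y values: none (0 points).
  x = 3: rhs = 8, matching y values: none (0 points).
  x = 4: rhs = 12, matching y values: none (0 points).
  x = 5: rhs = 2, matching y values: none (0 points).
  x = 6: rhs = 3, matching y values: none (0 points).
  x = 7: rhs = 2, matching y values: none (0 points).
  x = 8: rhs = 5, matching y values: 9, 10 (2 points).
  x = 9: rhs = 18, matching y values: none (0 points).
  x = 10: rhs = 9, matching y values: 3, 16 (2 points).
  x = 11: rhs = 3, matching y values: none (0 points).
  x = 12: rhs = 6, matching y values: 5, 14 (2 points).
  x = 13: rhs = 5, matching y values: 9, 10 (2 points).
  x = 14: rhs = 6, matching y values: 5, 14 (2 points).
  x = 15: rhs = 15, matching y values: none (0 points).
  x = 16: rhs = 0, matching y values: 0 (1 points).
  x = 17: rhs = 5, matching y values: 9, 10 (2 points).
  x = 18: rhs = 17, matching y values: 6, 13 (2 points).
Total affine count: 17.
Full point count |E(F_19)| = 17 + 1 = 18.
Hasse bound: |18 − (19+1)| = |-2| = 2 ≤ 2√19 ≈ 8.7178 ✓.


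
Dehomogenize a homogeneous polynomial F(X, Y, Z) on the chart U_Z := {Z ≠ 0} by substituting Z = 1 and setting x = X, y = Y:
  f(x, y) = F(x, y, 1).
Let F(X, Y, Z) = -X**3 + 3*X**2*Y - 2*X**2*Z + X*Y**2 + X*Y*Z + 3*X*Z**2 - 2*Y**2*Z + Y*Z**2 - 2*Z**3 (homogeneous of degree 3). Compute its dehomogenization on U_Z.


f(x, y) = -x**3 + 3*x**2*y - 2*x**2 + x*y**2 + x*y + 3*x - 2*y**2 + y - 2

On U_Z we set Z = 1. Each monomial c·X^i·Y^j·Z^k in F becomes c·x^i·y^j·1^k = c·x^i·y^j.
Substituting Z = 1: F(X, Y, 1) = -x**3 + 3*x**2*y - 2*x**2 + x*y**2 + x*y + 3*x - 2*y**2 + y - 2.
Note: deg(f) ≤ deg(F) = 3; strict inequality happens when F is divisible by Z (lost terms).


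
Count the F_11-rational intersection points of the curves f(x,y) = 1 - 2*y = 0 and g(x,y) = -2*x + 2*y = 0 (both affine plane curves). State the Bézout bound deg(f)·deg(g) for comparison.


Common zeros: {(6, 6)}; count = 1; Bézout bound = 1.

deg(f) = 1, deg(g) = 1, so Bézout bound = 1.
Scan x ∈ F_11. For each x, list the y ∈ F_11 with f(x, y) ≡ 0 and those with g(x, y) ≡ 0 (mod 11); the common zeros in that column are the intersection.
  x = 0: f ≡ 0 at y ∈ {6}; g ≡ 0 at y ∈ {0}; common: ∅.
  x = 1: f ≡ 0 at y ∈ {6}; g ≡ 0 at y ∈ {1}; common: ∅.
  x = 2: f ≡ 0 at y ∈ {6}; g ≡ 0 at y ∈ {2}; common: ∅.
  x = 3: f ≡ 0 at y ∈ {6}; g ≡ 0 at y ∈ {3}; common: ∅.
  x = 4: f ≡ 0 at y ∈ {6}; g ≡ 0 at y ∈ {4}; common: ∅.
  x = 5: f ≡ 0 at y ∈ {6}; g ≡ 0 at y ∈ {5}; common: ∅.
  x = 6: f ≡ 0 at y ∈ {6}; g ≡ 0 at y ∈ {6}; common: {6}.
  x = 7: f ≡ 0 at y ∈ {6}; g ≡ 0 at y ∈ {7}; common: ∅.
  x = 8: f ≡ 0 at y ∈ {6}; g ≡ 0 at y ∈ {8}; common: ∅.
  x = 9: f ≡ 0 at y ∈ {6}; g ≡ 0 at y ∈ {9}; common: ∅.
  x = 10: f ≡ 0 at y ∈ {6}; g ≡ 0 at y ∈ {10}; common: ∅.
Collecting: common zeros = {(6, 6)}, so the count is 1.
Comparison with the Bézout bound: 1 ≤ 1 = deg(f)·deg(g), as expected for curves with no common component (the bound is attained).


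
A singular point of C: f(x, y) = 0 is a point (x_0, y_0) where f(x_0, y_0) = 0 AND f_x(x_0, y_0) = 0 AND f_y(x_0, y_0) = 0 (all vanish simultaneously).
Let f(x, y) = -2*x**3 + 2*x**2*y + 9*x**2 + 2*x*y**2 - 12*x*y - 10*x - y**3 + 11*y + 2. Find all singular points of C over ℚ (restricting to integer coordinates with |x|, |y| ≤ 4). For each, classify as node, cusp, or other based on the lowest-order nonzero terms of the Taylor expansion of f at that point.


Singular points: {(2, 1)}; classification: node.

Compute partial derivatives:
  f_x = -6*x**2 + 4*x*y + 18*x + 2*y**2 - 12*y - 10.
  f_y = 2*x**2 + 4*x*y - 12*x - 3*y**2 + 11.
Scan x_0 ∈ {−4, ..., 4}. For each x_0, f_y(x_0, y) is a polynomial in y; find its integer roots y ∈ {−4, ..., 4}, then test f_x and f at those candidates.
  x = -4: f_y(-4, y) = -3*y**2 - 16*y + 91; no integer root y with |y| ≤ 4.
  x = -3: f_y(-3, y) = -3*y**2 - 12*y + 65; no integer root y with |y| ≤ 4.
  x = -2: f_y(-2, y) = -3*y**2 - 8*y + 43; no integer root y with |y| ≤ 4.
  x = -1: f_y(-1, y) = -3*y**2 - 4*y + 25; no integer root y with |y| ≤ 4.
  x = 0: f_y(0, y) = 11 - 3*y**2; no integer root y with |y| ≤ 4.
  x = 1: f_y(1, y) = -3*y**2 + 4*y + 1; no integer root y with |y| ≤ 4.
  x = 2: f_y(2, y) = -3*y**2 + 8*y - 5; vanishes at y ∈ {1}. (2, 1): f_x = 0, f = 0 — SINGULAR.
  x = 3: f_y(3, y) = -3*y**2 + 12*y - 7; no integer root y with |y| ≤ 4.
  x = 4: f_y(4, y) = -3*y**2 + 16*y - 5; no integer root y with |y| ≤ 4.
Only singular point on the grid: (2, 1).
Classify: substitute x = 2 + u, y = 1 + v and expand: f = -2*u**3 + 2*u**2*v - u**2 + 2*u*v**2 - v**3 + v**2.
No constant or linear terms (consistent with a singular point). Quadratic part: -u**2 + v**2. Cubic part: -2*u**3 + 2*u**2*v + 2*u*v**2 - v**3.
The quadratic part v**2 - u**2 = (v − u)(v + u) splits into two distinct linear factors, so there are two distinct tangent lines y − 1 = ±(x − 2) — this is a node (ordinary double point).
Classification: node.


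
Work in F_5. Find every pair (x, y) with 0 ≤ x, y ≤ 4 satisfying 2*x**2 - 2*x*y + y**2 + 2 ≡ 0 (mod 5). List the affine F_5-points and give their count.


Affine F_5-points: {(2, 0), (2, 4), (3, 0), (3, 1)}; count = 4.

For each of the 25 pairs (x, y) ∈ F_5², evaluate f(x, y) mod 5. Record the zeros.
  x = 0: [0↦2, 1↦3, 2↦1, 3↦1, 4↦3]  zeros at y ∈ ∅
  x = 1: [0↦4, 1↦3, 2↦4, 3↦2, 4↦2]  zeros at y ∈ ∅
  x = 2: [0↦0, 1↦2, 2↦1, 3↦2, 4↦0]  zeros at y ∈ {0, 4}
  x = 3: [0↦0, 1↦0, 2↦2, 3↦1, 4↦2]  zeros at y ∈ {0, 1}
  x = 4: [0↦4, 1↦2, 2↦2, 3↦4, 4↦3]  zeros at y ∈ ∅
Collecting zeros: affine points = {(2, 0), (2, 4), (3, 0), (3, 1)}.
Total count |C(F_5)_aff| = 4.


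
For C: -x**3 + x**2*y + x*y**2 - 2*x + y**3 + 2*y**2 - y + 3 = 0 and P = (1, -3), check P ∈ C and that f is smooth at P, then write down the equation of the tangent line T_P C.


Tangent line at P: -2*x + 9*y + 29 = 0.

Step 1: f(1, -3) = 0, so P lies on C.
Step 2: partial derivatives
  f_x(x, y) = -3*x**2 + 2*x*y + y**2 - 2, f_y(x, y) = x**2 + 2*x*y + 3*y**2 + 4*y - 1.
  f_x(P) = -2, f_y(P) = 9 (gradient nonzero, so P is smooth).
Step 3: tangent line at P: -2·(x − 1) + 9·(y − -3) = 0.
Expanding: -2*x + 9*y + 29 = 0.


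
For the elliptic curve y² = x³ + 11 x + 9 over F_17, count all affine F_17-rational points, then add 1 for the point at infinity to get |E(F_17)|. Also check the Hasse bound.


Affine points = {(0, 3), (0, 14), (1, 2), (1, 15), (3, 1), (3, 16), (4, 7), (4, 10), (5, 6), (5, 11), (6, 6), (6, 11), (7, 2), (7, 15), (9, 2), (9, 15), (11, 4), (11, 13), (12, 4), (12, 13), (14, 0), (15, 8), (15, 9)}; affine count = 23; |E(F_17)| = 24.

Discriminant check: Δ ∝ 4a³ + 27b² = 4·11³ + 27·9² = 4·1331 + 27·81 ≡ 14 (mod 17). Nonzero ⇒ E is nonsingular.
For each x ∈ F_17, compute rhs = x³ + 11·x + 9 mod 17, then count y ∈ F_17 with y² ≡ rhs.
  x = 0: rhs = 9, matching y values: 3, 14 (2 points).
  x = 1: rhs = 4, matching y values: 2, 15 (2 points).
  x = 2: rhs = 5, matching y values: none (0 points).
  x = 3: rhs = 1, matching y values: 1, 16 (2 points).
  x = 4: rhs = 15, matching y values: 7, 10 (2 points).
  x = 5: rhs = 2, matching y values: 6, 11 (2 points).
  x = 6: rhs = 2, matching y values: 6, 11 (2 points).
  x = 7: rhs = 4, matching y values: 2, 15 (2 points).
  x = 8: rhs = 14, matching y values: none (0 points).
  x = 9: rhs = 4, matching y values: 2, 15 (2 points).
  x = 10: rhs = 14, matching y values: none (0 points).
  x = 11: rhs = 16, matching y values: 4, 13 (2 points).
  x = 12: rhs = 16, matching y values: 4, 13 (2 points).
  x = 13: rhs = 3, matching y values: none (0 points).
  x = 14: rhs = 0, matching y values: 0 (1 points).
  x = 15: rhs = 13, matching y values: 8, 9 (2 points).
  x = 16: rhs = 14, matching y values: none (0 points).
Total affine count: 23.
Full point count |E(F_17)| = 23 + 1 = 24.
Hasse bound: |24 − (17+1)| = |6| = 6 ≤ 2√17 ≈ 8.2462 ✓.


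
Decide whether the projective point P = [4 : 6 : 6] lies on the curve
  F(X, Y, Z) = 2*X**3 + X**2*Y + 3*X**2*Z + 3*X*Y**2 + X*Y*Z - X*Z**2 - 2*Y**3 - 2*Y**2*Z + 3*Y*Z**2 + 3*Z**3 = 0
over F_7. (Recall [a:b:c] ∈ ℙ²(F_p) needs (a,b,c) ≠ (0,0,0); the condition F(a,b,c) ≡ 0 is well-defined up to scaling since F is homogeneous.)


F(4,6,6) ≡ 4 (mod 7); P is NOT on the curve.

Evaluate F(4, 6, 6) term-by-term (mod 7).
  2*X**3 ↦ 2·64·1·1 = 128
  X**2*Y ↦ 1·16·6·1 = 96
  3*X**2*Z ↦ 3·16·1·6 = 288
  3*X*Y**2 ↦ 3·4·36·1 = 432
  X*Y*Z ↦ 1·4·6·6 = 144
  -X*Z**2 ↦ -1·4·1·36 = -144
  -2*Y**3 ↦ -2·1·216·1 = -432
  -2*Y**2*Z ↦ -2·1·36·6 = -432
  3*Y*Z**2 ↦ 3·1·6·36 = 648
  3*Z**3 ↦ 3·1·1·216 = 648
Sum: F(4, 6, 6) = (128) + (96) + (288) + (432) + (144) + (-144) + (-432) + (-432) + (648) + (648) = 1376.
Reducing mod 7: 1376 ≡ 4 (mod 7).
Since F(a, b, c) ≡ 4 ≠ 0 (mod 7), P does NOT lie on the curve.


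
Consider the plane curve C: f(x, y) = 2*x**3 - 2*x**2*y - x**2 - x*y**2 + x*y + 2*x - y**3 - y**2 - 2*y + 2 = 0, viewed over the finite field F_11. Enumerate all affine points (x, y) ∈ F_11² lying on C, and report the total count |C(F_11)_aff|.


Affine F_11-points: {(1, 9), (2, 7), (3, 4), (3, 7), (7, 3), (8, 7), (9, 0)}; count = 7.

For each of the 121 pairs (x, y) ∈ F_11², evaluate f(x, y) mod 11. Record the zeros.
  x = 0: [0↦2, 1↦9, 2↦8, 3↦4, 4↦2, 5↦7, 6↦2, 7↦3, 8↦4, 9↦10, 10↦4]  zeros at y ∈ ∅
  x = 1: [0↦5, 1↦10, 2↦5, 3↦6, 4↦7, 5↦2, 6↦7, 7↦5, 8↦1, 9↦0, 10↦7]  zeros at y ∈ {9}
  x = 2: [0↦7, 1↦6, 2↦4, 3↦6, 4↦6, 5↦9, 6↦9, 7↦0, 8↦9, 9↦8, 10↦2]  zeros at y ∈ {7}
  x = 3: [0↦9, 1↦9, 2↦6, 3↦5, 4↦0, 5↦7, 6↦9, 7↦0, 8↦7, 9↦2, 10↦1]  zeros at y ∈ {4, 7}
  x = 4: [0↦1, 1↦9, 2↦1, 3↦4, 4↦1, 5↦8, 6↦8, 7↦6, 8↦7, 9↦5, 10↦5]  zeros at y ∈ ∅
  x = 5: [0↦6, 1↦7, 2↦1, 3↦4, 4↦10, 5↦2, 6↦7, 7↦8, 8↦10, 9↦7, 10↦4]  zeros at y ∈ ∅
  x = 6: [0↦3, 1↦4, 2↦7, 3↦6, 4↦6, 5↦1, 6↦7, 7↦7, 8↦6, 9↦9, 10↦10]  zeros at y ∈ ∅
  x = 7: [0↦4, 1↦1, 2↦9, 3↦0, 4↦1, 5↦6, 6↦9, 7↦4, 8↦7, 9↦1, 10↦2]  zeros at y ∈ {3}
  x = 8: [0↦10, 1↦10, 2↦8, 3↦9, 4↦7, 5↦7, 6↦3, 7↦0, 8↦3, 9↦6, 10↦3]  zeros at y ∈ {7}
  x = 9: [0↦0, 1↦10, 2↦5, 3↦1, 4↦3, 5↦5, 6↦1, 7↦7, 8↦6, 9↦3, 10↦3]  zeros at y ∈ {0}
  x = 10: [0↦8, 1↦2, 2↦1, 3↦10, 4↦1, 5↦1, 6↦4, 7↦4, 8↦6, 9↦4, 10↦3]  zeros at y ∈ ∅
Collecting zeros: affine points = {(1, 9), (2, 7), (3, 4), (3, 7), (7, 3), (8, 7), (9, 0)}.
Total count |C(F_11)_aff| = 7.


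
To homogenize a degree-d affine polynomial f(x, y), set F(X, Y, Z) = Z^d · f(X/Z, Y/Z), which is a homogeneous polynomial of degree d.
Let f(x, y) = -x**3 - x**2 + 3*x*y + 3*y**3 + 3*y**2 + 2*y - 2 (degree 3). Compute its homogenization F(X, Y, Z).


F(X, Y, Z) = -X**3 - X**2*Z + 3*X*Y*Z + 3*Y**3 + 3*Y**2*Z + 2*Y*Z**2 - 2*Z**3

deg(f) = 3.
Substitute x = X/Z, y = Y/Z into f, then multiply by Z^3.
  monomial -1·x^3·y^0 ↦ -1·X^3·Y^0·Z^0.
  monomial -1·x^2·y^0 ↦ -1·X^2·Y^0·Z^1.
  monomial 3·x^1·y^1 ↦ 3·X^1·Y^1·Z^1.
  monomial 3·x^0·y^3 ↦ 3·X^0·Y^3·Z^0.
  monomial 3·x^0·y^2 ↦ 3·X^0·Y^2·Z^1.
  monomial 2·x^0·y^1 ↦ 2·X^0·Y^1·Z^2.
  monomial -2·x^0·y^0 ↦ -2·X^0·Y^0·Z^3.
Collecting: F(X, Y, Z) = -X**3 - X**2*Z + 3*X*Y*Z + 3*Y**3 + 3*Y**2*Z + 2*Y*Z**2 - 2*Z**3.


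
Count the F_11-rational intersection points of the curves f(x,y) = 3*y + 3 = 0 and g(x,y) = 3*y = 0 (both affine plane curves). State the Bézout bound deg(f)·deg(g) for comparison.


Common zeros: ∅; count = 0; Bézout bound = 1.

deg(f) = 1, deg(g) = 1, so Bézout bound = 1.
Scan x ∈ F_11. For each x, list the y ∈ F_11 with f(x, y) ≡ 0 and those with g(x, y) ≡ 0 (mod 11); the common zeros in that column are the intersection.
  x = 0: f ≡ 0 at y ∈ {10}; g ≡ 0 at y ∈ {0}; common: ∅.
  x = 1: f ≡ 0 at y ∈ {10}; g ≡ 0 at y ∈ {0}; common: ∅.
  x = 2: f ≡ 0 at y ∈ {10}; g ≡ 0 at y ∈ {0}; common: ∅.
  x = 3: f ≡ 0 at y ∈ {10}; g ≡ 0 at y ∈ {0}; common: ∅.
  x = 4: f ≡ 0 at y ∈ {10}; g ≡ 0 at y ∈ {0}; common: ∅.
  x = 5: f ≡ 0 at y ∈ {10}; g ≡ 0 at y ∈ {0}; common: ∅.
  x = 6: f ≡ 0 at y ∈ {10}; g ≡ 0 at y ∈ {0}; common: ∅.
  x = 7: f ≡ 0 at y ∈ {10}; g ≡ 0 at y ∈ {0}; common: ∅.
  x = 8: f ≡ 0 at y ∈ {10}; g ≡ 0 at y ∈ {0}; common: ∅.
  x = 9: f ≡ 0 at y ∈ {10}; g ≡ 0 at y ∈ {0}; common: ∅.
  x = 10: f ≡ 0 at y ∈ {10}; g ≡ 0 at y ∈ {0}; common: ∅.
Collecting: common zeros = ∅, so the count is 0.
Comparison with the Bézout bound: 0 ≤ 1 = deg(f)·deg(g), as expected for curves with no common component (the affine F_11-count falls short of the bound because intersections may lie at infinity, over extension fields, or carry multiplicity).


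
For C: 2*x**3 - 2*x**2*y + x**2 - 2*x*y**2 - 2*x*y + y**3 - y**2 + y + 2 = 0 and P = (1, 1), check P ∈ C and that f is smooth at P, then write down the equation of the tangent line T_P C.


Tangent line at P: 6 - 6*y = 0.

Step 1: f(1, 1) = 0, so P lies on C.
Step 2: partial derivatives
  f_x(x, y) = 6*x**2 - 4*x*y + 2*x - 2*y**2 - 2*y, f_y(x, y) = -2*x**2 - 4*x*y - 2*x + 3*y**2 - 2*y + 1.
  f_x(P) = 0, f_y(P) = -6 (gradient nonzero, so P is smooth).
Step 3: tangent line at P: 0·(x − 1) + -6·(y − 1) = 0.
Expanding: 6 - 6*y = 0.


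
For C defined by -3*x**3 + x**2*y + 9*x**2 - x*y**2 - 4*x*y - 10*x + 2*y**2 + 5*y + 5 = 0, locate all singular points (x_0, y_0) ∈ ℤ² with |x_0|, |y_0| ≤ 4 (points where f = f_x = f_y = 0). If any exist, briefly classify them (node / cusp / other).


Singular points: {(1, -1)}; classification: node.

Compute partial derivatives:
  f_x = -9*x**2 + 2*x*y + 18*x - y**2 - 4*y - 10.
  f_y = x**2 - 2*x*y - 4*x + 4*y + 5.
Scan x_0 ∈ {−4, ..., 4}. For each x_0, f_y(x_0, y) is a polynomial in y; find its integer roots y ∈ {−4, ..., 4}, then test f_x and f at those candidates.
  x = -4: f_y(-4, y) = 12*y + 37; no integer root y with |y| ≤ 4.
  x = -3: f_y(-3, y) = 10*y + 26; no integer root y with |y| ≤ 4.
  x = -2: f_y(-2, y) = 8*y + 17; no integer root y with |y| ≤ 4.
  x = -1: f_y(-1, y) = 6*y + 10; no integer root y with |y| ≤ 4.
  x = 0: f_y(0, y) = 4*y + 5; no integer root y with |y| ≤ 4.
  x = 1: f_y(1, y) = 2*y + 2; vanishes at y ∈ {-1}. (1, -1): f_x = 0, f = 0 — SINGULAR.
  x = 2: f_y(2, y) = 1; no integer root y with |y| ≤ 4.
  x = 3: f_y(3, y) = 2 - 2*y; vanishes at y ∈ {1}. (3, 1): f_x = -36 ≠ 0.
  x = 4: f_y(4, y) = 5 - 4*y; no integer root y with |y| ≤ 4.
Only singular point on the grid: (1, -1).
Classify: substitute x = 1 + u, y = -1 + v and expand: f = -3*u**3 + u**2*v - u**2 - u*v**2 + v**2.
No constant or linear terms (consistent with a singular point). Quadratic part: -u**2 + v**2. Cubic part: -3*u**3 + u**2*v - u*v**2.
The quadratic part v**2 - u**2 = (v − u)(v + u) splits into two distinct linear factors, so there are two distinct tangent lines y − -1 = ±(x − 1) — this is a node (ordinary double point).
Classification: node.


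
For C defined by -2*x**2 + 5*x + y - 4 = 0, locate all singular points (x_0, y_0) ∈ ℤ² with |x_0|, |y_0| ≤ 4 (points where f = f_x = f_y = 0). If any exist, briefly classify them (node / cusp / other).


No singular points in the scanned grid; C is smooth there.

Compute partial derivatives:
  f_x = 5 - 4*x.
  f_y = 1.
f_y = 1 is a nonzero constant, so f_y never vanishes: no point (x, y) can satisfy f = f_x = f_y = 0. In particular no (x, y) ∈ {−4, ..., 4}² is singular; the curve is smooth.


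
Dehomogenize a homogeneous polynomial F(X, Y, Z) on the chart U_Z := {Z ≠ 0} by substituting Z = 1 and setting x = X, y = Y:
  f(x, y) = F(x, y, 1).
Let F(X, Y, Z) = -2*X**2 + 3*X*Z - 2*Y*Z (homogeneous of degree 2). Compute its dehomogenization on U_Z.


f(x, y) = -2*x**2 + 3*x - 2*y

On U_Z we set Z = 1. Each monomial c·X^i·Y^j·Z^k in F becomes c·x^i·y^j·1^k = c·x^i·y^j.
Substituting Z = 1: F(X, Y, 1) = -2*x**2 + 3*x - 2*y.
Note: deg(f) ≤ deg(F) = 2; strict inequality happens when F is divisible by Z (lost terms).


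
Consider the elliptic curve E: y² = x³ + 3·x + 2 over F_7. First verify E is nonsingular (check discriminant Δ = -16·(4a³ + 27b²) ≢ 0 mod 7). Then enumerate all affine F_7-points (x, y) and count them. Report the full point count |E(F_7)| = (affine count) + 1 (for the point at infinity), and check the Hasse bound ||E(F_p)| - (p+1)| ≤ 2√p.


Affine points = {(0, 3), (0, 4), (2, 3), (2, 4), (4, 1), (4, 6), (5, 3), (5, 4)}; affine count = 8; |E(F_7)| = 9.

Discriminant check: Δ ∝ 4a³ + 27b² = 4·3³ + 27·2² = 4·27 + 27·4 ≡ 6 (mod 7). Nonzero ⇒ E is nonsingular.
For each x ∈ F_7, compute rhs = x³ + 3·x + 2 mod 7, then count y ∈ F_7 with y² ≡ rhs.
  x = 0: rhs = 2, matching y values: 3, 4 (2 points).
  x = 1: rhs = 6, matching y values: none (0 points).
  x = 2: rhs = 2, matching y values: 3, 4 (2 points).
  x = 3: rhs = 3, matching y values: none (0 points).
  x = 4: rhs = 1, matching y values: 1, 6 (2 points).
  x = 5: rhs = 2, matching y values: 3, 4 (2 points).
  x = 6: rhs = 5, matching y values: none (0 points).
Total affine count: 8.
Full point count |E(F_7)| = 8 + 1 = 9.
Hasse bound: |9 − (7+1)| = |1| = 1 ≤ 2√7 ≈ 5.2915 ✓.


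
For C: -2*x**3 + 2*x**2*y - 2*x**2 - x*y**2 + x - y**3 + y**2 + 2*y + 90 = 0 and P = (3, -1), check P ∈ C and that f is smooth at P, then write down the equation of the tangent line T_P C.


Tangent line at P: -78*x + 21*y + 255 = 0.

Step 1: f(3, -1) = 0, so P lies on C.
Step 2: partial derivatives
  f_x(x, y) = -6*x**2 + 4*x*y - 4*x - y**2 + 1, f_y(x, y) = 2*x**2 - 2*x*y - 3*y**2 + 2*y + 2.
  f_x(P) = -78, f_y(P) = 21 (gradient nonzero, so P is smooth).
Step 3: tangent line at P: -78·(x − 3) + 21·(y − -1) = 0.
Expanding: -78*x + 21*y + 255 = 0.
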